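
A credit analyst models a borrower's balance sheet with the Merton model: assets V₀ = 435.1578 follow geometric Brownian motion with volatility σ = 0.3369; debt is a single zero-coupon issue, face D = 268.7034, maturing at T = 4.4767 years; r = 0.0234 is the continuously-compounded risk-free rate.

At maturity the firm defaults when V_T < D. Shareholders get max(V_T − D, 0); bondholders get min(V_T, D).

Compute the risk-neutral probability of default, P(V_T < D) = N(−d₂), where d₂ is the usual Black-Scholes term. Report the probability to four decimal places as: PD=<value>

d₁ = [ln(V₀/D) + (r + σ²/2)T] / (σ√T)
   = [ln(435.1578/268.7034) + (0.0234 + 0.5·0.3369²)·4.4767] / (0.3369·√4.4767)
   = [0.482101 + 0.358811] / 0.712820 = 1.179697
d₂ = d₁ − σ√T = 1.179697 − 0.712820 = 0.466876
risk-neutral PD = N(−d₂) = N(-0.466876) = 0.320294

PD=0.3203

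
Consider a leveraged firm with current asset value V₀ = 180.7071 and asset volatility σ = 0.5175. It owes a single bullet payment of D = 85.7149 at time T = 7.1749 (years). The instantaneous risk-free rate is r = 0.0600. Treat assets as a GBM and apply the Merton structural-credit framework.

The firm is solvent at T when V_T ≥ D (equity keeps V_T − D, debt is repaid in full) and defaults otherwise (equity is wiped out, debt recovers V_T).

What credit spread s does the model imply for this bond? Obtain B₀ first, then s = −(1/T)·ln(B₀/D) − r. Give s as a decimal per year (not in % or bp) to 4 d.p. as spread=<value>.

spread=0.0380

d₁ = [ln(V₀/D) + (r + σ²/2)T] / (σ√T)
   = [ln(180.7071/85.7149) + (0.0600 + 0.5·0.5175²)·7.1749] / (0.5175·√7.1749)
   = [0.745851 + 1.391236] / 1.386176 = 1.541714
d₂ = d₁ − σ√T = 1.541714 − 1.386176 = 0.155538
N(d₁) = 0.938428,  N(d₂) = 0.561801,  e^(−rT) = 0.650188
E₀ = V₀·N(d₁) − D·e^(−rT)·N(d₂)
   = 180.7071·0.938428 − 85.7149·0.650188·0.561801 = 138.271044
B₀ = V₀ − E₀ = 180.7071 − 138.271044 = 42.436056
spread = −(1/T)·ln(B₀/D) − r = −(1/7.1749)·ln(42.436056/85.7149) − 0.0600 = 0.03798440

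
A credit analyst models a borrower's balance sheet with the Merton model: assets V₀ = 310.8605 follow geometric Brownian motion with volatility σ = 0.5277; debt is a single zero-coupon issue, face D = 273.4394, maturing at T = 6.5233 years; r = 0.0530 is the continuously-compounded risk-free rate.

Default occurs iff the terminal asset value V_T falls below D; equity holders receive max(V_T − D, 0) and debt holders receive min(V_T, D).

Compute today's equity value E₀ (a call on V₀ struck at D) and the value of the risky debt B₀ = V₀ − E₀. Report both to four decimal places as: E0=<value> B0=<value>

E0=191.1345 B0=119.7260

d₁ = [ln(V₀/D) + (r + σ²/2)T] / (σ√T)
   = [ln(310.8605/273.4394) + (0.0530 + 0.5·0.5277²)·6.5233] / (0.5277·√6.5233)
   = [0.128264 + 1.253998] / 1.347785 = 1.025580
d₂ = d₁ − σ√T = 1.025580 − 1.347785 = -0.322205
N(d₁) = 0.847455,  N(d₂) = 0.373649,  e^(−rT) = 0.707700
E₀ = V₀·N(d₁) − D·e^(−rT)·N(d₂)
   = 310.8605·0.847455 − 273.4394·0.707700·0.373649 = 191.134470
B₀ = V₀ − E₀ = 310.8605 − 191.134470 = 119.726030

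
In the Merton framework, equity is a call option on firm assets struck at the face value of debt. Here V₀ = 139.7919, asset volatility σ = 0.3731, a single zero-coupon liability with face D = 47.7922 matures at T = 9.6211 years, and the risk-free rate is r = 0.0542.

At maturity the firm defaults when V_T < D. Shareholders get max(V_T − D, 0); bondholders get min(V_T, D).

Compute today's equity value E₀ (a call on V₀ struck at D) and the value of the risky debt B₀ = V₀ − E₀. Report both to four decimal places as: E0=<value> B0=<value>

d₁ = [ln(V₀/D) + (r + σ²/2)T] / (σ√T)
   = [ln(139.7919/47.7922) + (0.0542 + 0.5·0.3731²)·9.6211] / (0.3731·√9.6211)
   = [1.073292 + 1.191110] / 1.157278 = 1.956662
d₂ = d₁ − σ√T = 1.956662 − 1.157278 = 0.799385
N(d₁) = 0.974806,  N(d₂) = 0.787966,  e^(−rT) = 0.593651
E₀ = V₀·N(d₁) − D·e^(−rT)·N(d₂)
   = 139.7919·0.974806 − 47.7922·0.593651·0.787966 = 113.913949
B₀ = V₀ − E₀ = 139.7919 − 113.913949 = 25.877951

E0=113.9139 B0=25.8780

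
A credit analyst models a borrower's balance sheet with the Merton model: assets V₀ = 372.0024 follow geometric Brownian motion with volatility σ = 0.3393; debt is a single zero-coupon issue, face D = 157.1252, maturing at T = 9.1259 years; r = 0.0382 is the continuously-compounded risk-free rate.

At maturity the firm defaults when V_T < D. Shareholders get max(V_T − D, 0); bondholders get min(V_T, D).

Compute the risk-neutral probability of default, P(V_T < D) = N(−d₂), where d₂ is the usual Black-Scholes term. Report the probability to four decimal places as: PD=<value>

d₁ = [ln(V₀/D) + (r + σ²/2)T] / (σ√T)
   = [ln(372.0024/157.1252) + (0.0382 + 0.5·0.3393²)·9.1259] / (0.3393·√9.1259)
   = [0.861857 + 0.873917] / 1.024995 = 1.693446
d₂ = d₁ − σ√T = 1.693446 − 1.024995 = 0.668452
risk-neutral PD = N(−d₂) = N(-0.668452) = 0.251923

PD=0.2519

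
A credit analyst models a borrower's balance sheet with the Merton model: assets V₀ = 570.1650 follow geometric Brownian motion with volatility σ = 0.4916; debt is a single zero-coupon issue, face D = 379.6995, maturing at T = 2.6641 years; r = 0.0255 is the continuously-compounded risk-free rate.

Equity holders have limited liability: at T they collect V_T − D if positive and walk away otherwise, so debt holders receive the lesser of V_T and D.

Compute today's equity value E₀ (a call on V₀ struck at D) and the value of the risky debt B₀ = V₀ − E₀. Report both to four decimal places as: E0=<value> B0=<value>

E0=274.5415 B0=295.6235

d₁ = [ln(V₀/D) + (r + σ²/2)T] / (σ√T)
   = [ln(570.1650/379.6995) + (0.0255 + 0.5·0.4916²)·2.6641] / (0.4916·√2.6641)
   = [0.406546 + 0.389852] / 0.802393 = 0.992528
d₂ = d₁ − σ√T = 0.992528 − 0.802393 = 0.190135
N(d₁) = 0.839530,  N(d₂) = 0.575398,  e^(−rT) = 0.934322
E₀ = V₀·N(d₁) − D·e^(−rT)·N(d₂)
   = 570.1650·0.839530 − 379.6995·0.934322·0.575398 = 274.541469
B₀ = V₀ − E₀ = 570.1650 − 274.541469 = 295.623531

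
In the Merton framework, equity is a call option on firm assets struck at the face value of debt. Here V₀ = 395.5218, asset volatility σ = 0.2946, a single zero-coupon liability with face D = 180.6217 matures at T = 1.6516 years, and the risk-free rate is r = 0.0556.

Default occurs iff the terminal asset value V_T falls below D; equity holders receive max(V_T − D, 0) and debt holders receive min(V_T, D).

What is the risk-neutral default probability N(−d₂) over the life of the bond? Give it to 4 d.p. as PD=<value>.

d₁ = [ln(V₀/D) + (r + σ²/2)T] / (σ√T)
   = [ln(395.5218/180.6217) + (0.0556 + 0.5·0.2946²)·1.6516] / (0.2946·√1.6516)
   = [0.783801 + 0.163499] / 0.378604 = 2.502088
d₂ = d₁ − σ√T = 2.502088 − 0.378604 = 2.123484
risk-neutral PD = N(−d₂) = N(-2.123484) = 0.016857

PD=0.0169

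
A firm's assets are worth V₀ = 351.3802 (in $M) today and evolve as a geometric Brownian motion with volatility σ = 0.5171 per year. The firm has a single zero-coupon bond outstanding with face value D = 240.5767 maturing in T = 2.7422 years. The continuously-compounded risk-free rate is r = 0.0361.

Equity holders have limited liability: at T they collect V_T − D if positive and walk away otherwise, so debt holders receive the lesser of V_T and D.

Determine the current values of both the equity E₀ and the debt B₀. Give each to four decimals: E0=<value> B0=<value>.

E0=174.2386 B0=177.1416

d₁ = [ln(V₀/D) + (r + σ²/2)T] / (σ√T)
   = [ln(351.3802/240.5767) + (0.0361 + 0.5·0.5171²)·2.7422] / (0.5171·√2.7422)
   = [0.378830 + 0.465615] / 0.856296 = 0.986160
d₂ = d₁ − σ√T = 0.986160 − 0.856296 = 0.129863
N(d₁) = 0.837973,  N(d₂) = 0.551663,  e^(−rT) = 0.905749
E₀ = V₀·N(d₁) − D·e^(−rT)·N(d₂)
   = 351.3802·0.837973 − 240.5767·0.905749·0.551663 = 174.238564
B₀ = V₀ − E₀ = 351.3802 − 174.238564 = 177.141636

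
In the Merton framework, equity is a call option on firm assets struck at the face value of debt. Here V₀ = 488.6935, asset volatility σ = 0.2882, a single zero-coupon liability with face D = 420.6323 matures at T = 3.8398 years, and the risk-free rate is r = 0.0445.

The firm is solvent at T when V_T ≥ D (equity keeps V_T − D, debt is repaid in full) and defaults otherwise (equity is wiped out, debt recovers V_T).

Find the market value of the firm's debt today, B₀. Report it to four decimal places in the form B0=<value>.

B0=313.6878

d₁ = [ln(V₀/D) + (r + σ²/2)T] / (σ√T)
   = [ln(488.6935/420.6323) + (0.0445 + 0.5·0.2882²)·3.8398] / (0.2882·√3.8398)
   = [0.149976 + 0.330337] / 0.564740 = 0.850503
d₂ = d₁ − σ√T = 0.850503 − 0.564740 = 0.285764
N(d₁) = 0.802477,  N(d₂) = 0.612470,  e^(−rT) = 0.842930
E₀ = V₀·N(d₁) − D·e^(−rT)·N(d₂)
   = 488.6935·0.802477 − 420.6323·0.842930·0.612470 = 175.005692
B₀ = V₀ − E₀ = 488.6935 − 175.005692 = 313.687808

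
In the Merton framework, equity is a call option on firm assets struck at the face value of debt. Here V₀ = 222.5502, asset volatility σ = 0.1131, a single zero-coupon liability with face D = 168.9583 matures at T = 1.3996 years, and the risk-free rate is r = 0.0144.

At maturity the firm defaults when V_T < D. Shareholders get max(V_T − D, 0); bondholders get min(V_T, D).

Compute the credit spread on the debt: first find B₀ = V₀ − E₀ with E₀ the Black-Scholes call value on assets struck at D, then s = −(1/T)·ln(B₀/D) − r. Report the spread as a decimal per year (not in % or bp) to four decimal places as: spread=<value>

d₁ = [ln(V₀/D) + (r + σ²/2)T] / (σ√T)
   = [ln(222.5502/168.9583) + (0.0144 + 0.5·0.1131²)·1.3996] / (0.1131·√1.3996)
   = [0.275501 + 0.029106] / 0.133803 = 2.276537
d₂ = d₁ − σ√T = 2.276537 − 0.133803 = 2.142734
N(d₁) = 0.988593,  N(d₂) = 0.983933,  e^(−rT) = 0.980047
E₀ = V₀·N(d₁) − D·e^(−rT)·N(d₂)
   = 222.5502·0.988593 − 168.9583·0.980047·0.983933 = 57.084948
B₀ = V₀ − E₀ = 222.5502 − 57.084948 = 165.465252
spread = −(1/T)·ln(B₀/D) − r = −(1/1.3996)·ln(165.465252/168.9583) − 0.0144 = 0.00052621

spread=0.0005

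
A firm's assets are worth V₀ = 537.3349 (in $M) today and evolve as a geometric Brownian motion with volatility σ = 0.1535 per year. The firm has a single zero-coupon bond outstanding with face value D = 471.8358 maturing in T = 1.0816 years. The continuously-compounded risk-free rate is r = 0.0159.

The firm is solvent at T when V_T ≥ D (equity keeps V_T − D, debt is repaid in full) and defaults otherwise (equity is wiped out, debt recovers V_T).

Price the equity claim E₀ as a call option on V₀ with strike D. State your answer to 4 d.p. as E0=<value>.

E0=81.2151

d₁ = [ln(V₀/D) + (r + σ²/2)T] / (σ√T)
   = [ln(537.3349/471.8358) + (0.0159 + 0.5·0.1535²)·1.0816] / (0.1535·√1.0816)
   = [0.129991 + 0.029940] / 0.159640 = 1.001819
d₂ = d₁ − σ√T = 1.001819 − 0.159640 = 0.842179
N(d₁) = 0.841785,  N(d₂) = 0.800156,  e^(−rT) = 0.982950
E₀ = V₀·N(d₁) − D·e^(−rT)·N(d₂)
   = 537.3349·0.841785 − 471.8358·0.982950·0.800156 = 81.215134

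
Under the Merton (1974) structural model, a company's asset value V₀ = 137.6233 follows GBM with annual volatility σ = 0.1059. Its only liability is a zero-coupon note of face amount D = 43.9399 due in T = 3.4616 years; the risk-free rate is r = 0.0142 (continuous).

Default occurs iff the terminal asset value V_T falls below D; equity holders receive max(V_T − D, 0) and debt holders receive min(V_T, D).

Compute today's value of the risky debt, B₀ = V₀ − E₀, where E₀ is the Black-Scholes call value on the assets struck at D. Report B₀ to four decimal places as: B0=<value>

d₁ = [ln(V₀/D) + (r + σ²/2)T] / (σ√T)
   = [ln(137.6233/43.9399) + (0.0142 + 0.5·0.1059²)·3.4616] / (0.1059·√3.4616)
   = [1.141697 + 0.068565] / 0.197031 = 6.142501
d₂ = d₁ − σ√T = 6.142501 − 0.197031 = 5.945471
N(d₁) = 1.000000,  N(d₂) = 1.000000,  e^(−rT) = 0.952034
E₀ = V₀·N(d₁) − D·e^(−rT)·N(d₂)
   = 137.6233·1.000000 − 43.9399·0.952034·1.000000 = 95.791029
B₀ = V₀ − E₀ = 137.6233 − 95.791029 = 41.832271

B0=41.8323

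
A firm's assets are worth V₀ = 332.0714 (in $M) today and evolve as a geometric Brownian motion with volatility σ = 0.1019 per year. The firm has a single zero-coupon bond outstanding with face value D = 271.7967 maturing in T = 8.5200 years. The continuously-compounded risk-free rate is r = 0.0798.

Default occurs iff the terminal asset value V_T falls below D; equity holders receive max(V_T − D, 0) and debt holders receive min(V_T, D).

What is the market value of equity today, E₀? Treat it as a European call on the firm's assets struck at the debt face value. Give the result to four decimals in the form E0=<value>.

E0=194.3880

d₁ = [ln(V₀/D) + (r + σ²/2)T] / (σ√T)
   = [ln(332.0714/271.7967) + (0.0798 + 0.5·0.1019²)·8.5200] / (0.1019·√8.5200)
   = [0.200296 + 0.724130] / 0.297436 = 3.107979
d₂ = d₁ − σ√T = 3.107979 − 0.297436 = 2.810543
N(d₁) = 0.999058,  N(d₂) = 0.997527,  e^(−rT) = 0.506670
E₀ = V₀·N(d₁) − D·e^(−rT)·N(d₂)
   = 332.0714·0.999058 − 271.7967·0.506670·0.997527 = 194.388034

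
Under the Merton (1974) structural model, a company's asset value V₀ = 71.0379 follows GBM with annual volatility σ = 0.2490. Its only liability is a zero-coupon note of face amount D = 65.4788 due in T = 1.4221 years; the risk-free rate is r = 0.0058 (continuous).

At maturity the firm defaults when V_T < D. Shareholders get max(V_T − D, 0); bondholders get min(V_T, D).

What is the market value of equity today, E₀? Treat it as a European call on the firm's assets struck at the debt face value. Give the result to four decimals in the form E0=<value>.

E0=11.4338

d₁ = [ln(V₀/D) + (r + σ²/2)T] / (σ√T)
   = [ln(71.0379/65.4788) + (0.0058 + 0.5·0.2490²)·1.4221] / (0.2490·√1.4221)
   = [0.081487 + 0.052334] / 0.296937 = 0.450672
d₂ = d₁ − σ√T = 0.450672 − 0.296937 = 0.153735
N(d₁) = 0.673887,  N(d₂) = 0.561090,  e^(−rT) = 0.991786
E₀ = V₀·N(d₁) − D·e^(−rT)·N(d₂)
   = 71.0379·0.673887 − 65.4788·0.991786·0.561090 = 11.433765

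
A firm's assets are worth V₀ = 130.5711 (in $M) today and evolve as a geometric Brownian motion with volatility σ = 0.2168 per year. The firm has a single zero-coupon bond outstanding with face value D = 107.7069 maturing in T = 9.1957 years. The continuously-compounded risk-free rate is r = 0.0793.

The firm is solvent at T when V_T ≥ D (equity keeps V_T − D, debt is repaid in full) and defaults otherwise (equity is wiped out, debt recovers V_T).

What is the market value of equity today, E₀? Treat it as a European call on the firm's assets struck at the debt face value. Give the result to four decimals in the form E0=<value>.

E0=80.5282

d₁ = [ln(V₀/D) + (r + σ²/2)T] / (σ√T)
   = [ln(130.5711/107.7069) + (0.0793 + 0.5·0.2168²)·9.1957] / (0.2168·√9.1957)
   = [0.192504 + 0.945328] / 0.657433 = 1.730719
d₂ = d₁ − σ√T = 1.730719 − 0.657433 = 1.073286
N(d₁) = 0.958249,  N(d₂) = 0.858429,  e^(−rT) = 0.482286
E₀ = V₀·N(d₁) − D·e^(−rT)·N(d₂)
   = 130.5711·0.958249 − 107.7069·0.482286·0.858429 = 80.528154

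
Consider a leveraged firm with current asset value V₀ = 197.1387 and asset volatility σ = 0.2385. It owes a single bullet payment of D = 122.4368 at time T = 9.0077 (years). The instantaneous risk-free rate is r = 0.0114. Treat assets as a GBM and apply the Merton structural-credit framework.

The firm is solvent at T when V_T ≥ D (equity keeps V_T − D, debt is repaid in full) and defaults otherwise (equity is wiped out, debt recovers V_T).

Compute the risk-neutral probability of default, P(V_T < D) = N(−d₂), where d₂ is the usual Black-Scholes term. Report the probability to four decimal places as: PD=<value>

d₁ = [ln(V₀/D) + (r + σ²/2)T] / (σ√T)
   = [ln(197.1387/122.4368) + (0.0114 + 0.5·0.2385²)·9.0077] / (0.2385·√9.0077)
   = [0.476313 + 0.358877] / 0.715806 = 1.166782
d₂ = d₁ − σ√T = 1.166782 − 0.715806 = 0.450976
risk-neutral PD = N(−d₂) = N(-0.450976) = 0.326003

PD=0.3260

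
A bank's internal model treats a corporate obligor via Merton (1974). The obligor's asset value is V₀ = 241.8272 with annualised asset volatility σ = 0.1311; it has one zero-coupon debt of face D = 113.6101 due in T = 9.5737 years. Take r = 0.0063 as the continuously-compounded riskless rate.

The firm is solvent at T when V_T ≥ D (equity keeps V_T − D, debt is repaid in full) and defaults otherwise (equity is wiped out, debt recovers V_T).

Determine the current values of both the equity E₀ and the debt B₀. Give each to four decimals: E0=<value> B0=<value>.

E0=135.3960 B0=106.4312

d₁ = [ln(V₀/D) + (r + σ²/2)T] / (σ√T)
   = [ln(241.8272/113.6101) + (0.0063 + 0.5·0.1311²)·9.5737] / (0.1311·√9.5737)
   = [0.755451 + 0.142587] / 0.405642 = 2.213870
d₂ = d₁ − σ√T = 2.213870 − 0.405642 = 1.808228
N(d₁) = 0.986581,  N(d₂) = 0.964714,  e^(−rT) = 0.941469
E₀ = V₀·N(d₁) − D·e^(−rT)·N(d₂)
   = 241.8272·0.986581 − 113.6101·0.941469·0.964714 = 135.395963
B₀ = V₀ − E₀ = 241.8272 − 135.395963 = 106.431237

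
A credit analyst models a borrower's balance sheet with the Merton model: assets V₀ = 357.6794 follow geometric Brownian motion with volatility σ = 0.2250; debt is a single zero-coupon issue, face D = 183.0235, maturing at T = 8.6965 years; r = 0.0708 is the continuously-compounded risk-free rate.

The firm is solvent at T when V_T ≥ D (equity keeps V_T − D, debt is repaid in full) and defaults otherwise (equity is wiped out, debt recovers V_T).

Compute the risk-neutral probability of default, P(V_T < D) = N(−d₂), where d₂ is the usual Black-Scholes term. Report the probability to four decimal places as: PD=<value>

d₁ = [ln(V₀/D) + (r + σ²/2)T] / (σ√T)
   = [ln(357.6794/183.0235) + (0.0708 + 0.5·0.2250²)·8.6965] / (0.2250·√8.6965)
   = [0.670022 + 0.835842] / 0.663521 = 2.269505
d₂ = d₁ − σ√T = 2.269505 − 0.663521 = 1.605984
risk-neutral PD = N(−d₂) = N(-1.605984) = 0.054139

PD=0.0541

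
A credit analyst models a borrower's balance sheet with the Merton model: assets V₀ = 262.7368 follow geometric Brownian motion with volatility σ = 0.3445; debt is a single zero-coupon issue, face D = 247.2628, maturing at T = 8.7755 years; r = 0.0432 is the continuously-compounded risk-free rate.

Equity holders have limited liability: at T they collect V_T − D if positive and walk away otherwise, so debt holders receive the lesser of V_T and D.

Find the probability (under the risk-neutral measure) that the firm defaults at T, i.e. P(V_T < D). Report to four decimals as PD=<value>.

d₁ = [ln(V₀/D) + (r + σ²/2)T] / (σ√T)
   = [ln(262.7368/247.2628) + (0.0432 + 0.5·0.3445²)·8.7755] / (0.3445·√8.7755)
   = [0.060701 + 0.899841] / 1.020529 = 0.941220
d₂ = d₁ − σ√T = 0.941220 − 1.020529 = -0.079309
risk-neutral PD = N(−d₂) = N(0.079309) = 0.531606

PD=0.5316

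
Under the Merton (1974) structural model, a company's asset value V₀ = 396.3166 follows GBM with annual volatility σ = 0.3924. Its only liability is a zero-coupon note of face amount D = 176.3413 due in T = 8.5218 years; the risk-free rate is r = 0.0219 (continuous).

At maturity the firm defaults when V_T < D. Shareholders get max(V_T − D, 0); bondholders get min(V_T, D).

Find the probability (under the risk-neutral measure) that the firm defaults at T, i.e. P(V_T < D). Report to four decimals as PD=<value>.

d₁ = [ln(V₀/D) + (r + σ²/2)T] / (σ√T)
   = [ln(396.3166/176.3413) + (0.0219 + 0.5·0.3924²)·8.5218] / (0.3924·√8.5218)
   = [0.809792 + 0.842711] / 1.145499 = 1.442606
d₂ = d₁ − σ√T = 1.442606 − 1.145499 = 0.297107
risk-neutral PD = N(−d₂) = N(-0.297107) = 0.383192

PD=0.3832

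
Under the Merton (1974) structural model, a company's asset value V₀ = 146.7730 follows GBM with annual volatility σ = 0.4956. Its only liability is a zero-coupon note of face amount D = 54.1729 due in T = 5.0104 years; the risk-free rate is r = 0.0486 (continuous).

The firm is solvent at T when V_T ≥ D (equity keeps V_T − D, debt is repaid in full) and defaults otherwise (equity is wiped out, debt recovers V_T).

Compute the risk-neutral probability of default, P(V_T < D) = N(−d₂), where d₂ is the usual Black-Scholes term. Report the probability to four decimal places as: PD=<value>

d₁ = [ln(V₀/D) + (r + σ²/2)T] / (σ√T)
   = [ln(146.7730/54.1729) + (0.0486 + 0.5·0.4956²)·5.0104] / (0.4956·√5.0104)
   = [0.996706 + 0.858831] / 1.109347 = 1.672639
d₂ = d₁ − σ√T = 1.672639 − 1.109347 = 0.563292
risk-neutral PD = N(−d₂) = N(-0.563292) = 0.286618

PD=0.2866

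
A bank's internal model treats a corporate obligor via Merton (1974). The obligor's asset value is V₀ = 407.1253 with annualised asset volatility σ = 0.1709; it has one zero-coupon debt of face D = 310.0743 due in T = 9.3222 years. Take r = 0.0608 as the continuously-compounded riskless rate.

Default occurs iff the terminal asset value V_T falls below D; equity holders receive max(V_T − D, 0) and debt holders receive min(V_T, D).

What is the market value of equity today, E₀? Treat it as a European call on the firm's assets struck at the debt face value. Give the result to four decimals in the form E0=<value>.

d₁ = [ln(V₀/D) + (r + σ²/2)T] / (σ√T)
   = [ln(407.1253/310.0743) + (0.0608 + 0.5·0.1709²)·9.3222] / (0.1709·√9.3222)
   = [0.272309 + 0.702926] / 0.521797 = 1.868994
d₂ = d₁ − σ√T = 1.868994 − 0.521797 = 1.347197
N(d₁) = 0.969188,  N(d₂) = 0.911042,  e^(−rT) = 0.567344
E₀ = V₀·N(d₁) − D·e^(−rT)·N(d₂)
   = 407.1253·0.969188 − 310.0743·0.567344·0.911042 = 234.311725

E0=234.3117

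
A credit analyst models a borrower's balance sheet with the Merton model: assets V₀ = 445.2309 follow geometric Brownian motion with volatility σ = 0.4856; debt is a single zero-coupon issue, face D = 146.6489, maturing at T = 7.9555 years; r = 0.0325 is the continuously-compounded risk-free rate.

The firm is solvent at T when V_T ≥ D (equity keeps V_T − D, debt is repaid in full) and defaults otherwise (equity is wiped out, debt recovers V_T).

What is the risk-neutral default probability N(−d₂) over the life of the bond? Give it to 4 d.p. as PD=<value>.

PD=0.3765

d₁ = [ln(V₀/D) + (r + σ²/2)T] / (σ√T)
   = [ln(445.2309/146.6489) + (0.0325 + 0.5·0.4856²)·7.9555] / (0.4856·√7.9555)
   = [1.110552 + 1.196536] / 1.369659 = 1.684425
d₂ = d₁ − σ√T = 1.684425 − 1.369659 = 0.314767
risk-neutral PD = N(−d₂) = N(-0.314767) = 0.376469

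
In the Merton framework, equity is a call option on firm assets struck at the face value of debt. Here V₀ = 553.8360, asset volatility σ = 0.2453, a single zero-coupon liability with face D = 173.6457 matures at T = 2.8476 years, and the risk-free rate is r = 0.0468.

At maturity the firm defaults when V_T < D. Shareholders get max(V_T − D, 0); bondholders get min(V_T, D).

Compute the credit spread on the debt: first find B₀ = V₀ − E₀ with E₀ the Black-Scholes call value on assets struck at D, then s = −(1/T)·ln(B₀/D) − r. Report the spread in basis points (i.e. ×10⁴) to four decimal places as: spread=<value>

d₁ = [ln(V₀/D) + (r + σ²/2)T] / (σ√T)
   = [ln(553.8360/173.6457) + (0.0468 + 0.5·0.2453²)·2.8476] / (0.2453·√2.8476)
   = [1.159852 + 0.218941] / 0.413940 = 3.330902
d₂ = d₁ − σ√T = 3.330902 − 0.413940 = 2.916962
N(d₁) = 0.999567,  N(d₂) = 0.998233,  e^(−rT) = 0.875231
E₀ = V₀·N(d₁) − D·e^(−rT)·N(d₂)
   = 553.8360·0.999567 − 173.6457·0.875231·0.998233 = 401.884818
B₀ = V₀ − E₀ = 553.8360 − 401.884818 = 151.951182
spread = −(1/T)·ln(B₀/D) − r = −(1/2.8476)·ln(151.951182/173.6457) − 0.0468 = 0.00006674
in basis points: 0.00006674 × 10⁴ = 0.6674 bp

spread=0.6674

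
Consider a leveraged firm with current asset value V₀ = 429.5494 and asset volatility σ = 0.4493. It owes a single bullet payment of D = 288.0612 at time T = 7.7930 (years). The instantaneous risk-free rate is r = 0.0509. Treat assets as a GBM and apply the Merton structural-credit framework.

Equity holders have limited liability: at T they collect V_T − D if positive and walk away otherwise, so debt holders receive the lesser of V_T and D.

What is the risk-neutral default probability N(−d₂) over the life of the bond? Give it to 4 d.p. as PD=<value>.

d₁ = [ln(V₀/D) + (r + σ²/2)T] / (σ√T)
   = [ln(429.5494/288.0612) + (0.0509 + 0.5·0.4493²)·7.7930] / (0.4493·√7.7930)
   = [0.399564 + 1.183252] / 1.254263 = 1.261949
d₂ = d₁ − σ√T = 1.261949 − 1.254263 = 0.007685
risk-neutral PD = N(−d₂) = N(-0.007685) = 0.496934

PD=0.4969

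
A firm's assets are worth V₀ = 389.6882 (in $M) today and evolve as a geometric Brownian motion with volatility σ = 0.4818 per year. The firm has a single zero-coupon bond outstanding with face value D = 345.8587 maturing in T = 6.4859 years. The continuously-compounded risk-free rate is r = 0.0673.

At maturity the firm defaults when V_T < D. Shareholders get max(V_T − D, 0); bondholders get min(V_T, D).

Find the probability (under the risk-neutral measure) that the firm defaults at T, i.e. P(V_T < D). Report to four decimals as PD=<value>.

PD=0.5638

d₁ = [ln(V₀/D) + (r + σ²/2)T] / (σ√T)
   = [ln(389.6882/345.8587) + (0.0673 + 0.5·0.4818²)·6.4859] / (0.4818·√6.4859)
   = [0.119317 + 1.189291] / 1.227021 = 1.066492
d₂ = d₁ − σ√T = 1.066492 − 1.227021 = -0.160529
risk-neutral PD = N(−d₂) = N(0.160529) = 0.563768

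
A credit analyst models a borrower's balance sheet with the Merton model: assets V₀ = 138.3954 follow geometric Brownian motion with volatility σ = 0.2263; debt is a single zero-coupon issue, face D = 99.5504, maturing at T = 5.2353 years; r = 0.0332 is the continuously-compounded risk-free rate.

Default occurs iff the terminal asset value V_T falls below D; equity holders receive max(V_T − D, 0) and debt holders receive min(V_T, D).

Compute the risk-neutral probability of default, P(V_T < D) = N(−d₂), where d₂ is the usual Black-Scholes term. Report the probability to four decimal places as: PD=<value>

d₁ = [ln(V₀/D) + (r + σ²/2)T] / (σ√T)
   = [ln(138.3954/99.5504) + (0.0332 + 0.5·0.2263²)·5.2353] / (0.2263·√5.2353)
   = [0.329451 + 0.307866] / 0.517792 = 1.230836
d₂ = d₁ − σ√T = 1.230836 − 0.517792 = 0.713044
risk-neutral PD = N(−d₂) = N(-0.713044) = 0.237909

PD=0.2379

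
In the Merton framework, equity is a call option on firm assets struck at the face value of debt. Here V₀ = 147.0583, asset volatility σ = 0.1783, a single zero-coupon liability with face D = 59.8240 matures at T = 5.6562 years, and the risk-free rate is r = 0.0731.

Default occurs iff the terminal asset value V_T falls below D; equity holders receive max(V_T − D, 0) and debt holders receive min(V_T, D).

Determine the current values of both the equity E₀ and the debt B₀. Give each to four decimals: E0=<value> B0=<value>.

E0=107.5021 B0=39.5562

d₁ = [ln(V₀/D) + (r + σ²/2)T] / (σ√T)
   = [ln(147.0583/59.8240) + (0.0731 + 0.5·0.1783²)·5.6562] / (0.1783·√5.6562)
   = [0.899422 + 0.503376] / 0.424047 = 3.308122
d₂ = d₁ − σ√T = 3.308122 − 0.424047 = 2.884075
N(d₁) = 0.999530,  N(d₂) = 0.998037,  e^(−rT) = 0.661353
E₀ = V₀·N(d₁) − D·e^(−rT)·N(d₂)
   = 147.0583·0.999530 − 59.8240·0.661353·0.998037 = 107.502142
B₀ = V₀ − E₀ = 147.0583 − 107.502142 = 39.556158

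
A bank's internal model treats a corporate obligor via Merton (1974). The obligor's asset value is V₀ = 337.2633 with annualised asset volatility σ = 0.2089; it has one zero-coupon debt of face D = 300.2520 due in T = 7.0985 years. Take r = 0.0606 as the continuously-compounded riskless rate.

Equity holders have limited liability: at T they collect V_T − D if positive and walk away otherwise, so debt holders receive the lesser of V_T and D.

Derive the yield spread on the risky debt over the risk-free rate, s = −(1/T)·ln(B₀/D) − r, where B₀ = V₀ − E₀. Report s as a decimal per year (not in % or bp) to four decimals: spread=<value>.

d₁ = [ln(V₀/D) + (r + σ²/2)T] / (σ√T)
   = [ln(337.2633/300.2520) + (0.0606 + 0.5·0.2089²)·7.0985] / (0.2089·√7.0985)
   = [0.116242 + 0.585056] / 0.556572 = 1.260029
d₂ = d₁ − σ√T = 1.260029 − 0.556572 = 0.703456
N(d₁) = 0.896171,  N(d₂) = 0.759114,  e^(−rT) = 0.650399
E₀ = V₀·N(d₁) − D·e^(−rT)·N(d₂)
   = 337.2633·0.896171 − 300.2520·0.650399·0.759114 = 154.002830
B₀ = V₀ − E₀ = 337.2633 − 154.002830 = 183.260470
spread = −(1/T)·ln(B₀/D) − r = −(1/7.0985)·ln(183.260470/300.2520) − 0.0606 = 0.00895183

spread=0.0090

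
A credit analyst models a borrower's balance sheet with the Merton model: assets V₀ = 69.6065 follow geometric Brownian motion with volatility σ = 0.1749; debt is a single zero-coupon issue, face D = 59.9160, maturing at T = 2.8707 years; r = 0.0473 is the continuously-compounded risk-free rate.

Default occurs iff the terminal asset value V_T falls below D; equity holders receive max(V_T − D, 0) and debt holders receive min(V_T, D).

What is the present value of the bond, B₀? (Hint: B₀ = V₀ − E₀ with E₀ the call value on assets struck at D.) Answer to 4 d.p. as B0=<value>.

d₁ = [ln(V₀/D) + (r + σ²/2)T] / (σ√T)
   = [ln(69.6065/59.9160) + (0.0473 + 0.5·0.1749²)·2.8707] / (0.1749·√2.8707)
   = [0.149914 + 0.179691] / 0.296336 = 1.112273
d₂ = d₁ − σ√T = 1.112273 − 0.296336 = 0.815937
N(d₁) = 0.866989,  N(d₂) = 0.792732,  e^(−rT) = 0.873031
E₀ = V₀·N(d₁) − D·e^(−rT)·N(d₂)
   = 69.6065·0.866989 − 59.9160·0.873031·0.792732 = 18.881463
B₀ = V₀ − E₀ = 69.6065 − 18.881463 = 50.725037

B0=50.7250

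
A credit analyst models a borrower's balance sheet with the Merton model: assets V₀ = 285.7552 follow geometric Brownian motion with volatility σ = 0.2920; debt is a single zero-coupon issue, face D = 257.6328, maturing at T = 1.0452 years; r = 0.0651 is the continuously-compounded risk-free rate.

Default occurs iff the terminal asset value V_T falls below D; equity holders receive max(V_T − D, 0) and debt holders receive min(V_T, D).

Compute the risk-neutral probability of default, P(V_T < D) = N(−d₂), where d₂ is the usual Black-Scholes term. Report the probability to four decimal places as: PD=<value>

d₁ = [ln(V₀/D) + (r + σ²/2)T] / (σ√T)
   = [ln(285.7552/257.6328) + (0.0651 + 0.5·0.2920²)·1.0452] / (0.2920·√1.0452)
   = [0.103600 + 0.112601] / 0.298526 = 0.724230
d₂ = d₁ − σ√T = 0.724230 − 0.298526 = 0.425704
risk-neutral PD = N(−d₂) = N(-0.425704) = 0.335162

PD=0.3352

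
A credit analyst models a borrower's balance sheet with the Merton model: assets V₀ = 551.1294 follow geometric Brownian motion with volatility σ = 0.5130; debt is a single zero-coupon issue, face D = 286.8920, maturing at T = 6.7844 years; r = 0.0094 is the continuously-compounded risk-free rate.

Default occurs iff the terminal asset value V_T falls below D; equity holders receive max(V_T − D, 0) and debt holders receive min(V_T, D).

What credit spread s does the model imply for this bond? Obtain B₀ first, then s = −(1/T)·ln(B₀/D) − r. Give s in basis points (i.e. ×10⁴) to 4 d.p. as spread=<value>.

d₁ = [ln(V₀/D) + (r + σ²/2)T] / (σ√T)
   = [ln(551.1294/286.8920) + (0.0094 + 0.5·0.5130²)·6.7844] / (0.5130·√6.7844)
   = [0.652864 + 0.956495] / 1.336205 = 1.204425
d₂ = d₁ − σ√T = 1.204425 − 1.336205 = -0.131780
N(d₁) = 0.885787,  N(d₂) = 0.447579,  e^(−rT) = 0.938218
E₀ = V₀·N(d₁) − D·e^(−rT)·N(d₂)
   = 551.1294·0.885787 − 286.8920·0.938218·0.447579 = 367.709839
B₀ = V₀ − E₀ = 551.1294 − 367.709839 = 183.419561
spread = −(1/T)·ln(B₀/D) − r = −(1/6.7844)·ln(183.419561/286.8920) − 0.0094 = 0.05653503
in basis points: 0.05653503 × 10⁴ = 565.3503 bp

spread=565.3503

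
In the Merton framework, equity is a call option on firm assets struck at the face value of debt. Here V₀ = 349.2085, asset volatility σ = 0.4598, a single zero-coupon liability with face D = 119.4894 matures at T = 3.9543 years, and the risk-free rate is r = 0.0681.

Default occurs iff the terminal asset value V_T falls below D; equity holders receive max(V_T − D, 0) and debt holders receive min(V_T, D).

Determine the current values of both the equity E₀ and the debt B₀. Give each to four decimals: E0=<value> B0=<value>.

d₁ = [ln(V₀/D) + (r + σ²/2)T] / (σ√T)
   = [ln(349.2085/119.4894) + (0.0681 + 0.5·0.4598²)·3.9543] / (0.4598·√3.9543)
   = [1.072442 + 0.687289] / 0.914332 = 1.924609
d₂ = d₁ − σ√T = 1.924609 − 0.914332 = 1.010277
N(d₁) = 0.972861,  N(d₂) = 0.843819,  e^(−rT) = 0.763923
E₀ = V₀·N(d₁) − D·e^(−rT)·N(d₂)
   = 349.2085·0.972861 − 119.4894·0.763923·0.843819 = 262.706876
B₀ = V₀ − E₀ = 349.2085 − 262.706876 = 86.501624

E0=262.7069 B0=86.5016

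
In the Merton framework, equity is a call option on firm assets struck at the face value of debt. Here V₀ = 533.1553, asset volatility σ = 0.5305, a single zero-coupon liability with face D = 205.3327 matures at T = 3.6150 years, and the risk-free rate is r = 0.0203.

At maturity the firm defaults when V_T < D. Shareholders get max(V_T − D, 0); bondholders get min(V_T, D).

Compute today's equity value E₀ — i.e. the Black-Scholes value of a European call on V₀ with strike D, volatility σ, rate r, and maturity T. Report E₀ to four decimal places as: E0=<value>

d₁ = [ln(V₀/D) + (r + σ²/2)T] / (σ√T)
   = [ln(533.1553/205.3327) + (0.0203 + 0.5·0.5305²)·3.6150] / (0.5305·√3.6150)
   = [0.954181 + 0.582070] / 1.008648 = 1.523080
d₂ = d₁ − σ√T = 1.523080 − 1.008648 = 0.514432
N(d₁) = 0.936131,  N(d₂) = 0.696525,  e^(−rT) = 0.929243
E₀ = V₀·N(d₁) − D·e^(−rT)·N(d₂)
   = 533.1553·0.936131 − 205.3327·0.929243·0.696525 = 366.203200

E0=366.2032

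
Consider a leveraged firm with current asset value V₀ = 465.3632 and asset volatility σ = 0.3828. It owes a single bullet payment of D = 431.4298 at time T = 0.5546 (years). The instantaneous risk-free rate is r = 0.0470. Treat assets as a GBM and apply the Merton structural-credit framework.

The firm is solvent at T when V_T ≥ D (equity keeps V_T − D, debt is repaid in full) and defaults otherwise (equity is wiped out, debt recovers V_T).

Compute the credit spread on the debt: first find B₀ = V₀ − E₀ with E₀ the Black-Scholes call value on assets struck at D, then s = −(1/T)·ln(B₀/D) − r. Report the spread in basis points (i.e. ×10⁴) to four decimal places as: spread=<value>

spread=1372.9982

d₁ = [ln(V₀/D) + (r + σ²/2)T] / (σ√T)
   = [ln(465.3632/431.4298) + (0.0470 + 0.5·0.3828²)·0.5546] / (0.3828·√0.5546)
   = [0.075713 + 0.066701] / 0.285077 = 0.499563
d₂ = d₁ − σ√T = 0.499563 − 0.285077 = 0.214487
N(d₁) = 0.691309,  N(d₂) = 0.584916,  e^(−rT) = 0.974271
E₀ = V₀·N(d₁) − D·e^(−rT)·N(d₂)
   = 465.3632·0.691309 − 431.4298·0.974271·0.584916 = 75.852190
B₀ = V₀ − E₀ = 465.3632 − 75.852190 = 389.511010
spread = −(1/T)·ln(B₀/D) − r = −(1/0.5546)·ln(389.511010/431.4298) − 0.0470 = 0.13729982
in basis points: 0.13729982 × 10⁴ = 1372.9982 bp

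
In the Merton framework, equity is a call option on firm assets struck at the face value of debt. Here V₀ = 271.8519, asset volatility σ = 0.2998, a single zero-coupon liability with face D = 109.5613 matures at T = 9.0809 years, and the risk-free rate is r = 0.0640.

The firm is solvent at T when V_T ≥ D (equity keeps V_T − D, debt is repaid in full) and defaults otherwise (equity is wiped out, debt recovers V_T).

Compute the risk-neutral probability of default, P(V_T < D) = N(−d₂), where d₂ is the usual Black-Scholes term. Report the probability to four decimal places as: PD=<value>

d₁ = [ln(V₀/D) + (r + σ²/2)T] / (σ√T)
   = [ln(271.8519/109.5613) + (0.0640 + 0.5·0.2998²)·9.0809] / (0.2998·√9.0809)
   = [0.908773 + 0.989273] / 0.903433 = 2.100926
d₂ = d₁ − σ√T = 2.100926 − 0.903433 = 1.197493
risk-neutral PD = N(−d₂) = N(-1.197493) = 0.115557

PD=0.1156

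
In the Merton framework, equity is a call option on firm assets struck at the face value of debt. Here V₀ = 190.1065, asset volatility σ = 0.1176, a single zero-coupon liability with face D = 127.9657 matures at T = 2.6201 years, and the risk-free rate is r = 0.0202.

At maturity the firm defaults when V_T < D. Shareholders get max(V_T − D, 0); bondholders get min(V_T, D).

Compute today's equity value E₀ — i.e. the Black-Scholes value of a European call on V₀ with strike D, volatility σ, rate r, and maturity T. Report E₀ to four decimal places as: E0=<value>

d₁ = [ln(V₀/D) + (r + σ²/2)T] / (σ√T)
   = [ln(190.1065/127.9657) + (0.0202 + 0.5·0.1176²)·2.6201] / (0.1176·√2.6201)
   = [0.395822 + 0.071044] / 0.190356 = 2.452595
d₂ = d₁ − σ√T = 2.452595 − 0.190356 = 2.262239
N(d₁) = 0.992909,  N(d₂) = 0.988159,  e^(−rT) = 0.948450
E₀ = V₀·N(d₁) − D·e^(−rT)·N(d₂)
   = 190.1065·0.992909 − 127.9657·0.948450·0.988159 = 68.826440

E0=68.8264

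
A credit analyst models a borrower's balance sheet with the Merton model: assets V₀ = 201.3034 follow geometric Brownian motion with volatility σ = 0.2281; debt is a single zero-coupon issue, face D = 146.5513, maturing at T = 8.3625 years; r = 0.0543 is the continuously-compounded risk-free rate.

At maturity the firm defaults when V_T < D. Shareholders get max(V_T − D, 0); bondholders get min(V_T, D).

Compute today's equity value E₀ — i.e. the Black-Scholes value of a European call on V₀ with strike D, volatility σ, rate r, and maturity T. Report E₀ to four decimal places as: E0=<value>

E0=113.4357

d₁ = [ln(V₀/D) + (r + σ²/2)T] / (σ√T)
   = [ln(201.3034/146.5513) + (0.0543 + 0.5·0.2281²)·8.3625] / (0.2281·√8.3625)
   = [0.317438 + 0.671633] / 0.659619 = 1.499456
d₂ = d₁ − σ√T = 1.499456 − 0.659619 = 0.839837
N(d₁) = 0.933122,  N(d₂) = 0.799500,  e^(−rT) = 0.635030
E₀ = V₀·N(d₁) − D·e^(−rT)·N(d₂)
   = 201.3034·0.933122 − 146.5513·0.635030·0.799500 = 113.435699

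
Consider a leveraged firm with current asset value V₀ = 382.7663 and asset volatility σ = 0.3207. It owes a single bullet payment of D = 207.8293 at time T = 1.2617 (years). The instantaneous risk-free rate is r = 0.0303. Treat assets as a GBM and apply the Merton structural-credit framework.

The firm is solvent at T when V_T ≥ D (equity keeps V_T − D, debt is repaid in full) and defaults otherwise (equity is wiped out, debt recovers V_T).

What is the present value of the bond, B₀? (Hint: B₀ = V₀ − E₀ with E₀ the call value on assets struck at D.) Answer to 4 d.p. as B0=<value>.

d₁ = [ln(V₀/D) + (r + σ²/2)T] / (σ√T)
   = [ln(382.7663/207.8293) + (0.0303 + 0.5·0.3207²)·1.2617] / (0.3207·√1.2617)
   = [0.610708 + 0.103111] / 0.360228 = 1.981578
d₂ = d₁ − σ√T = 1.981578 − 0.360228 = 1.621350
N(d₁) = 0.976237,  N(d₂) = 0.947529,  e^(−rT) = 0.962492
E₀ = V₀·N(d₁) − D·e^(−rT)·N(d₂)
   = 382.7663·0.976237 − 207.8293·0.962492·0.947529 = 184.132527
B₀ = V₀ − E₀ = 382.7663 − 184.132527 = 198.633773

B0=198.6338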